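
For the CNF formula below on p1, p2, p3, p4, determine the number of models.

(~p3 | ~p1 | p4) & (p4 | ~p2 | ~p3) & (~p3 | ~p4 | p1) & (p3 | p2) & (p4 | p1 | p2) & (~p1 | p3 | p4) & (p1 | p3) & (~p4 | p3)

2

There are 2^4 = 16 truth assignments over (p1, p2, p3, p4).
Split on p2. With p2 = 1, the clauses containing p2 are satisfied and ~p2 drops from the rest; 1 of the 2^3 = 8 assignments to the other variables satisfy what remains.
With p2 = 0, by the same count on the reduced clause set, 1 assignment works.
(One model: p1=T, p2=F, p3=T, p4=T.)
Total: 1 + 1 = 2.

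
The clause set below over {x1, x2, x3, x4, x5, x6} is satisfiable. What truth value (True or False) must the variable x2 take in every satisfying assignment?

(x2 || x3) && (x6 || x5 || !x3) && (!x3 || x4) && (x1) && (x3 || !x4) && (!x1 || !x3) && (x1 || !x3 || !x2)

Suppose x2 = false.
Unit clause (x3) forces x3 = true.
Unit clause (x4) forces x4 = true.
Unit clause (x1) forces x1 = true.
That conflicts with the unit clause (!x1).
So every satisfying assignment has x2 = True.

True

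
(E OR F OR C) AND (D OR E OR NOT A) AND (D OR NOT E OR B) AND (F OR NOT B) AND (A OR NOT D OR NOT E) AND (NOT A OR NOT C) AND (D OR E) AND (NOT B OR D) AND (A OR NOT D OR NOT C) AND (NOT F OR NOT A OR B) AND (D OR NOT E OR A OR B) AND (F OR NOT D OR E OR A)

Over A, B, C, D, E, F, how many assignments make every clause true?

5

There are 2^6 = 64 truth assignments over (A, B, C, D, E, F).
Split on B. With B = true, the clauses containing B are satisfied and NOT B drops from the rest; 3 of the 2^5 = 32 assignments to the other variables satisfy what remains.
With B = false, by the same count on the reduced clause set, 2 assignments work.
(One model: A=F, B=F, C=F, D=T, E=F, F=T.)
Total: 3 + 2 = 5.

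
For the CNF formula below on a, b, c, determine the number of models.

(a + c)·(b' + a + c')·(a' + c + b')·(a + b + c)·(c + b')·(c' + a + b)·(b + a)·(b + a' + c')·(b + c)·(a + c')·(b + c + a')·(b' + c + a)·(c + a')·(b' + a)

1

There are 2^3 = 8 truth assignments over (a, b, c).
Check each against the 14 clauses (columns in the order a, b, c):
  F F F  ✗ fails (a + c)
  F F T  ✗ fails (c' + a + b)
  F T F  ✗ fails (a + c)
  F T T  ✗ fails (b' + a + c')
  T F F  ✗ fails (b + c)
  T F T  ✗ fails (b + a' + c')
  T T F  ✗ fails (a' + c + b')
  T T T  ✓ satisfies all
1 of the 8 rows is a model.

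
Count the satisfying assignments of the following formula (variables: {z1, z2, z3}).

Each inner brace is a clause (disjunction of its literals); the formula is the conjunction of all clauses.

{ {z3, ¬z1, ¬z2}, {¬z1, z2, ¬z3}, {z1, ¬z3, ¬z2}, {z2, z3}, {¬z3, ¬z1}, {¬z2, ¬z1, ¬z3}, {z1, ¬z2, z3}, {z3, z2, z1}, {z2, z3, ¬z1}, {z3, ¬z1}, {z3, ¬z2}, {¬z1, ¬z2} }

1

There are 2^3 = 8 truth assignments over (z1, z2, z3).
Check each against the 12 clauses (columns in the order z1, z2, z3):
  F F F  ✗ fails (z2 ∨ z3)
  F F T  ✓ satisfies all
  F T F  ✗ fails (z1 ∨ ¬z2 ∨ z3)
  F T T  ✗ fails (z1 ∨ ¬z3 ∨ ¬z2)
  T F F  ✗ fails (z2 ∨ z3)
  T F T  ✗ fails (¬z1 ∨ z2 ∨ ¬z3)
  T T F  ✗ fails (z3 ∨ ¬z1 ∨ ¬z2)
  T T T  ✗ fails (¬z3 ∨ ¬z1)
1 of the 8 rows is a model.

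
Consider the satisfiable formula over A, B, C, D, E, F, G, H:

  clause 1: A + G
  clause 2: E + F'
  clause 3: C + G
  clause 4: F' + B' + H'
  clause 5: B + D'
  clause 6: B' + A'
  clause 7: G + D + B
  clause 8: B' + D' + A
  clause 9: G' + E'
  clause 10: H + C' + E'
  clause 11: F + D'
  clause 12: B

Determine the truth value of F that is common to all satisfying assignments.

Suppose F = 1.
The clause (E) is unit, so E = 1.
The clause (G') is unit, so G = 0.
The clause (A) is unit, so A = 1.
The clause (C) is unit, so C = 1.
The clause (B') is unit, so B = 0.
Now (B) is unsatisfied and unit — conflict.
So every satisfying assignment has F = False.

False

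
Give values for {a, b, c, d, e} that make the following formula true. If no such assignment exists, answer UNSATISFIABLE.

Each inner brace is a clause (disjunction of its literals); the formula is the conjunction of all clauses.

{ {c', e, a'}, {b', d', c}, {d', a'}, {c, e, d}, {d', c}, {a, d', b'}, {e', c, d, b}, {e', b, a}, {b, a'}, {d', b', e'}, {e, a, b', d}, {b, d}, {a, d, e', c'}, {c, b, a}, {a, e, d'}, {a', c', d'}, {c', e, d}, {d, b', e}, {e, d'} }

Case d = 0:
Unit clause (b) forces b = 1.
Unit clause (e) forces e = 1.
Case a = 1:
No clause remains; c is free.

a=1,  b=1,  c=0,  d=0,  e=1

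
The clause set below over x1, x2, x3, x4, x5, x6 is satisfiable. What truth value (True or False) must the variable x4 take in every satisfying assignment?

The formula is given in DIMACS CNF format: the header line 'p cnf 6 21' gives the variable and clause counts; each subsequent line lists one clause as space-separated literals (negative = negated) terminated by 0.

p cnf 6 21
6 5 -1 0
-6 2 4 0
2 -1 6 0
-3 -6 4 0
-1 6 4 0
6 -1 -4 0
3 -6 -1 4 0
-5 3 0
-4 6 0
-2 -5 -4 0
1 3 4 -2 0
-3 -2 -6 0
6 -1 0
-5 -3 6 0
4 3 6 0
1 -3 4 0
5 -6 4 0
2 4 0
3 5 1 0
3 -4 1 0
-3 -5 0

Suppose x4 = False.
Unit clause (x2) forces x2 = True.
Case x3 = False:
Unit clause (¬x5) forces x5 = False.
Unit clause (x1) forces x1 = True.
Unit clause (x6) forces x6 = True.
But (¬x6) is also a unit clause — contradiction.
Undo x3 and try x3 = True.
Unit clause (¬x6) forces x6 = False.
Unit clause (¬x1) forces x1 = False.
But (x1) is also a unit clause — contradiction.
Both values of x3 lead to a conflict.
So every satisfying assignment has x4 = True.

True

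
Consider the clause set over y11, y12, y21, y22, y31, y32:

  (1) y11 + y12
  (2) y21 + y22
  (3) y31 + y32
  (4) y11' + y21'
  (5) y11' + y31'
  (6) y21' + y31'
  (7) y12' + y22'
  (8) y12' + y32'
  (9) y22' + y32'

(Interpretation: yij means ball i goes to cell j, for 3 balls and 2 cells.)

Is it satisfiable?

No

Try y11 = 1.
Unit clause (y21') forces y21 = 0.
Unit clause (y22) forces y22 = 1.
Unit clause (y31') forces y31 = 0.
Unit clause (y32) forces y32 = 1.
That conflicts with the unit clause (y32').
Undo y11 and try y11 = 0.
Unit clause (y12) forces y12 = 1.
Unit clause (y22') forces y22 = 0.
Unit clause (y21) forces y21 = 1.
Unit clause (y31') forces y31 = 0.
Unit clause (y32) forces y32 = 1.
That conflicts with the unit clause (y32').
Neither y11 = 1 nor y11 = 0 works.
No assignment satisfies every clause.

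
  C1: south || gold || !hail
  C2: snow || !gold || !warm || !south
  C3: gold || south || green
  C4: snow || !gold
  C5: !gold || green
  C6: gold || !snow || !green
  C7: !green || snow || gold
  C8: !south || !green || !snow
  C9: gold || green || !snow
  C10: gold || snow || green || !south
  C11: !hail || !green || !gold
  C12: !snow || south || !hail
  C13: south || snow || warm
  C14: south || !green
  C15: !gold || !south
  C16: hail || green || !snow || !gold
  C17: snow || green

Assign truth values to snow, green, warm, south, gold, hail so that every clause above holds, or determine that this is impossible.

UNSATISFIABLE

Branch on snow: set snow = true.
Branch on gold: set gold = false.
From the singleton clause (!green), green = false.
That conflicts with the unit clause (green).
That branch fails; take gold = true instead.
From the singleton clause (green), green = true.
From the singleton clause (!south), south = false.
That conflicts with the unit clause (south).
Both values of gold lead to a conflict.
That branch fails; take snow = false instead.
From the singleton clause (!gold), gold = false.
From the singleton clause (!green), green = false.
That conflicts with the unit clause (green).
Both values of snow lead to a conflict.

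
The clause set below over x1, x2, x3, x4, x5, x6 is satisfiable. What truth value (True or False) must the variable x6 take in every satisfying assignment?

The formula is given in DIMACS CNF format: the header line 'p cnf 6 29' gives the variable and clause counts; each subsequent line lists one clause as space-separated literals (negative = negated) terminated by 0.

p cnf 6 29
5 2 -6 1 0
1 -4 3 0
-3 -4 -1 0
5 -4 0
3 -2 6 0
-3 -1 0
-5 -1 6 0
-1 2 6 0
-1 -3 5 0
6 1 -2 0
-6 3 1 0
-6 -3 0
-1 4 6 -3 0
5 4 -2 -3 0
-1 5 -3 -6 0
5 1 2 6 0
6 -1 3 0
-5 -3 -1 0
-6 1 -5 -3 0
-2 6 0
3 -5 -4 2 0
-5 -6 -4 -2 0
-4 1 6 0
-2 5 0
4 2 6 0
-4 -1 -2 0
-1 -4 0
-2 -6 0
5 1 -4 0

Suppose x6 = False.
Unit clause (¬x2) forces x2 = False.
Unit clause (¬x1) forces x1 = False.
Unit clause (x5) forces x5 = True.
Unit clause (¬x4) forces x4 = False.
Now (x4) is unsatisfied and unit — conflict.
So every satisfying assignment has x6 = True.

True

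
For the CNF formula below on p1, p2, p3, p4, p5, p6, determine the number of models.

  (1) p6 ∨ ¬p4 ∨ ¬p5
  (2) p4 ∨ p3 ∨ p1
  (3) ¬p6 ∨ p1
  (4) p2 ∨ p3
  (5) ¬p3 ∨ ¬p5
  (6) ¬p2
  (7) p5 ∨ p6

There are 2^6 = 64 truth assignments over (p1, p2, p3, p4, p5, p6).
Split on p1. With p1 = True, the clauses containing p1 are satisfied and ¬p1 drops from the rest; 2 of the 2^5 = 32 assignments to the other variables satisfy what remains.
With p1 = False, by the same count on the reduced clause set, 0 assignments work.
Total: 2 + 0 = 2.

2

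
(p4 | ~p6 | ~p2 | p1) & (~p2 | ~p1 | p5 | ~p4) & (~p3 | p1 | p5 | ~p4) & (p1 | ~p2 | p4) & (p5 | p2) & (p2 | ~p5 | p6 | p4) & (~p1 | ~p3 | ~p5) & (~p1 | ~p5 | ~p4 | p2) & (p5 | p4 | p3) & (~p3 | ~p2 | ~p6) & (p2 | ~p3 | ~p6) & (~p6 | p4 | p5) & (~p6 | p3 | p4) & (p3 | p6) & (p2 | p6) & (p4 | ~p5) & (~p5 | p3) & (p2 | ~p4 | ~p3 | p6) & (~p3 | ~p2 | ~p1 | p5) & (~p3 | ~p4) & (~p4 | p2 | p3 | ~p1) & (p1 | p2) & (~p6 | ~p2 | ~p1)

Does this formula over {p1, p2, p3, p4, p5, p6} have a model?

Case p5 = 0:
From the singleton clause (p2), p2 = 1.
Case p1 = 0:
From the singleton clause (p4), p4 = 1.
From the singleton clause (~p3), p3 = 0.
From the singleton clause (p6), p6 = 1.
All clauses are satisfied.
A satisfying assignment: p1: 0; p2: 1; p3: 0; p4: 1; p5: 0; p6: 1.

Satisfiable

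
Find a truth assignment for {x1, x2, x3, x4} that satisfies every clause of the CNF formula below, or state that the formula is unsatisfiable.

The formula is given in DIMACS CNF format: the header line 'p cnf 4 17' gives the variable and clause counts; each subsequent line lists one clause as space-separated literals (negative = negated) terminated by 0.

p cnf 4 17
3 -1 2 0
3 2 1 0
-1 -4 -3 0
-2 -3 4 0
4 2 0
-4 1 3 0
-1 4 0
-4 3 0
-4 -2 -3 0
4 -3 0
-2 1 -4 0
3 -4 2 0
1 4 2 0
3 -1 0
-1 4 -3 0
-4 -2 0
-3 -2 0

Case x4 = False:
From the singleton clause (x2), x2 = True.
From the singleton clause (¬x3), x3 = False.
From the singleton clause (¬x1), x1 = False.
This assignment satisfies each clause.

x1: False, x2: True, x3: False, x4: False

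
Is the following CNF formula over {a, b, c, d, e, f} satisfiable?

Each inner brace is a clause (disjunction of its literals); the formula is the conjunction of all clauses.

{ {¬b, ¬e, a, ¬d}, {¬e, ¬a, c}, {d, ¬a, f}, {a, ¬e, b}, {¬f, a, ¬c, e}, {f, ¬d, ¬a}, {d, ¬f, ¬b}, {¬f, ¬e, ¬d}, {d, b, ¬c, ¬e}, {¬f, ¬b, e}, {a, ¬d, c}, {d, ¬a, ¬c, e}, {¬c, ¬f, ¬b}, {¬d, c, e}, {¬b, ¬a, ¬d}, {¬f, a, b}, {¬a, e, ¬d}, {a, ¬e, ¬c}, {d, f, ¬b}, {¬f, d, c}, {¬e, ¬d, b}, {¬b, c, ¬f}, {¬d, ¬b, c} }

Yes, satisfiable

Try e = False.
Try f = False.
Try d = True.
Unit clause (¬a) forces a = False.
Unit clause (c) forces c = True.
Every clause is now satisfied; b is unconstrained.
A satisfying assignment: a=False; b=True; c=True; d=True; e=False; f=False.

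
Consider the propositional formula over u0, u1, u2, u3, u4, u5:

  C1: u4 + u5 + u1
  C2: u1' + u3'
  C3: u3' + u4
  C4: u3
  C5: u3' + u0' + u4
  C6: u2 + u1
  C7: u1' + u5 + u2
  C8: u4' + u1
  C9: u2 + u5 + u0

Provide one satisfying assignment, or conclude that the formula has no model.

UNSATISFIABLE

From the singleton clause (u3), u3 = 1.
From the singleton clause (u1'), u1 = 0.
From the singleton clause (u4), u4 = 1.
That conflicts with the unit clause (u4').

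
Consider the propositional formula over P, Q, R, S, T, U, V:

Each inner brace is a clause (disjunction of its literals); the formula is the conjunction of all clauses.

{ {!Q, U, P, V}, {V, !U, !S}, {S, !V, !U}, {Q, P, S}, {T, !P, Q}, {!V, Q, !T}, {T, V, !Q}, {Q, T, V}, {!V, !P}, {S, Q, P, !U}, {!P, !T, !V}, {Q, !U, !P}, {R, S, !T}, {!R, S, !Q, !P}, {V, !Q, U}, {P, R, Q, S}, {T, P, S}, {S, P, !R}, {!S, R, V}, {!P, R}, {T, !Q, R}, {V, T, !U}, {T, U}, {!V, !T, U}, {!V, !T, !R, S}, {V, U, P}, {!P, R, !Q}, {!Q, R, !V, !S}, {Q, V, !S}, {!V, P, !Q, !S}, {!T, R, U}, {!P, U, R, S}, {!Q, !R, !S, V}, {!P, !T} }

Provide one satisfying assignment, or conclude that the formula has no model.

P: false; Q: false; R: true; S: true; T: false; U: true; V: true

Suppose V = true.
The clause (!P) is unit, so P = false.
Suppose S = true.
The clause (!Q) is unit, so Q = false.
The clause (!T) is unit, so T = false.
The clause (U) is unit, so U = true.
Every clause is now satisfied; R is unconstrained.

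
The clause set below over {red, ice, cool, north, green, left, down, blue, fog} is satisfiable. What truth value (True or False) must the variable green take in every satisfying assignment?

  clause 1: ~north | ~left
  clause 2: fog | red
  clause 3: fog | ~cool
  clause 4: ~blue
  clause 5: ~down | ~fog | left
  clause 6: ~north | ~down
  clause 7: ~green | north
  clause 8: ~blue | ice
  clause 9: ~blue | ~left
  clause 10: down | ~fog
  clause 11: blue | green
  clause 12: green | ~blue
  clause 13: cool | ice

True

Suppose green = 0.
Unit clause (~blue) forces blue = 0.
But (blue) is also a unit clause — contradiction.
So every satisfying assignment has green = True.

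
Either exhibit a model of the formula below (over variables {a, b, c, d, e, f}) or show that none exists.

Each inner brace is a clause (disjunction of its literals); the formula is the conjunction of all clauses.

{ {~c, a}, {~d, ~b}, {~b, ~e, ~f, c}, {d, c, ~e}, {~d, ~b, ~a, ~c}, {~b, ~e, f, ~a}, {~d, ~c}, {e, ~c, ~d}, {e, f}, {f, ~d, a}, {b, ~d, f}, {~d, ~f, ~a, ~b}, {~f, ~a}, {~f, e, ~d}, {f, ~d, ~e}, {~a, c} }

Suppose c = 0.
(~a) alone gives a = 0.
Suppose d = 1.
(~b) alone gives b = 0.
(f) alone gives f = 1.
(e) alone gives e = 1.
All clauses are satisfied.

a ↦ 0, b ↦ 0, c ↦ 0, d ↦ 1, e ↦ 1, f ↦ 1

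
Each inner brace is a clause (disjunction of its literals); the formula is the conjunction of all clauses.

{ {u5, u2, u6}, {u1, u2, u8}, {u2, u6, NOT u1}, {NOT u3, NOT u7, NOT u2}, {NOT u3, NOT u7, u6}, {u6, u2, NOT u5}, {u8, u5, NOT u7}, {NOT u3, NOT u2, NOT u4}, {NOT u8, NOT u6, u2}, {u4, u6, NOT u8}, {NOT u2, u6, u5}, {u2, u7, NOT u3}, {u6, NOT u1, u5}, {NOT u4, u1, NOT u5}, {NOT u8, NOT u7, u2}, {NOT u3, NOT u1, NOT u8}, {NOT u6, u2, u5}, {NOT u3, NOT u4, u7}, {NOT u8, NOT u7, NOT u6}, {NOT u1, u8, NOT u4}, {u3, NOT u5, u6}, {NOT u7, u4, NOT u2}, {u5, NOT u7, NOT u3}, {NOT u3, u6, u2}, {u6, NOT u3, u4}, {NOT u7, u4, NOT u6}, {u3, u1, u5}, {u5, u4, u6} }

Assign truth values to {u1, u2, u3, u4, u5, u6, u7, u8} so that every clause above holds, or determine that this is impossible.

u1: true,  u2: true,  u3: false,  u4: false,  u5: true,  u6: true,  u7: false,  u8: true

Try u5 = true.
Try u6 = true.
Try u8 = true.
From the singleton clause (u2), u2 = true.
From the singleton clause (NOT u7), u7 = false.
Try u3 = false.
Try u4 = false.
No clause remains; u1 is free.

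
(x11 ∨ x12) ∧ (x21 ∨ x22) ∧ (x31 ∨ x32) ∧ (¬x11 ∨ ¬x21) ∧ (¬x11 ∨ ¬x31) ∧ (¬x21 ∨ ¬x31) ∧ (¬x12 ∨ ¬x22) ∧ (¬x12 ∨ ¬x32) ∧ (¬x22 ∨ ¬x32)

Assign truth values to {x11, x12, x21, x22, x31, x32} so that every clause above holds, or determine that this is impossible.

UNSATISFIABLE

Case x11 = True:
Unit clause (¬x21) forces x21 = False.
Unit clause (x22) forces x22 = True.
Unit clause (¬x31) forces x31 = False.
Unit clause (x32) forces x32 = True.
Now (¬x32) is unsatisfied and unit — conflict.
That branch fails; take x11 = False instead.
Unit clause (x12) forces x12 = True.
Unit clause (¬x22) forces x22 = False.
Unit clause (x21) forces x21 = True.
Unit clause (¬x31) forces x31 = False.
Unit clause (x32) forces x32 = True.
Now (¬x32) is unsatisfied and unit — conflict.
Both values of x11 lead to a conflict.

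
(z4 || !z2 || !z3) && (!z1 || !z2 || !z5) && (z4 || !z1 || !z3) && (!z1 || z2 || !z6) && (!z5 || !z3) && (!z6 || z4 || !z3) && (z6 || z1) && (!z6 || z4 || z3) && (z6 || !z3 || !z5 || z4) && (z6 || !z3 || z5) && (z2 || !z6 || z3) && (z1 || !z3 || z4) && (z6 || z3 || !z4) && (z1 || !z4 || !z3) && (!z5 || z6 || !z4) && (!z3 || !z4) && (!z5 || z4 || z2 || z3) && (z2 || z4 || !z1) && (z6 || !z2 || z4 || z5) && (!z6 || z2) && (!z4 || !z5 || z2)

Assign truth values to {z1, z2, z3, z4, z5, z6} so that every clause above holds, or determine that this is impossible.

z1=true,  z2=true,  z3=false,  z4=true,  z5=false,  z6=true

Case z5 = false:
Case z6 = true:
The clause (z2) is unit, so z2 = true.
Case z4 = true:
The clause (!z3) is unit, so z3 = false.
Every clause is now satisfied; z1 is unconstrained.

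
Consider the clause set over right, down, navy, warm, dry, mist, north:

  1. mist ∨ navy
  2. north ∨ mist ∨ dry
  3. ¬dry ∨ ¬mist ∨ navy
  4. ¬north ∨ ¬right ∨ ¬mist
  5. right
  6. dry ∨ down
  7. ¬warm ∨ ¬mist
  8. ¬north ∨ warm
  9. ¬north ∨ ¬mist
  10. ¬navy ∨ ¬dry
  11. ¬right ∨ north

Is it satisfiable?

Yes

From the singleton clause (right), right = True.
From the singleton clause (north), north = True.
From the singleton clause (¬mist), mist = False.
From the singleton clause (navy), navy = True.
From the singleton clause (warm), warm = True.
From the singleton clause (¬dry), dry = False.
From the singleton clause (down), down = True.
Every clause now holds.
A satisfying assignment: right ↦ True, down ↦ True, navy ↦ True, warm ↦ True, dry ↦ False, mist ↦ False, north ↦ True.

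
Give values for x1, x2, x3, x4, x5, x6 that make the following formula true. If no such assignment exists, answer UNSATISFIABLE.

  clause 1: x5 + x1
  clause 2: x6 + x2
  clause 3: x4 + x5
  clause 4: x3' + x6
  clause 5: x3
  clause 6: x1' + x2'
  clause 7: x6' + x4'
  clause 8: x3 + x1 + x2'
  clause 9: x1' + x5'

x1: 0,  x2: 0,  x3: 1,  x4: 0,  x5: 1,  x6: 1

The clause (x3) is unit, so x3 = 1.
The clause (x6) is unit, so x6 = 1.
The clause (x4') is unit, so x4 = 0.
The clause (x5) is unit, so x5 = 1.
The clause (x1') is unit, so x1 = 0.
Every clause is now satisfied; x2 is unconstrained.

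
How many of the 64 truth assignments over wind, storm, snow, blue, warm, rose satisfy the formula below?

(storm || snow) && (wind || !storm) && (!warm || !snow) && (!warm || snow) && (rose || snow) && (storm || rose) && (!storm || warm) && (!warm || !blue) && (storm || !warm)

There are 2^6 = 64 truth assignments over (wind, storm, snow, blue, warm, rose).
Split on snow. With snow = true, the clauses containing snow are satisfied and !snow drops from the rest; 4 of the 2^5 = 32 assignments to the other variables satisfy what remains.
With snow = false, by the same count on the reduced clause set, 0 assignments work.
Total: 4 + 0 = 4.

4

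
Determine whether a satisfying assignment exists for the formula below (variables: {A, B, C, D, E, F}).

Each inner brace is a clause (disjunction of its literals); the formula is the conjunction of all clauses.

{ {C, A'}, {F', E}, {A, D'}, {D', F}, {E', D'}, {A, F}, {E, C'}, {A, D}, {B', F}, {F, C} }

Suppose C = 1.
(E) alone gives E = 1.
(D') alone gives D = 0.
(A) alone gives A = 1.
Suppose B = 0.
All clauses hold; F can take either value.
A satisfying assignment: A=1,  B=0,  C=1,  D=0,  E=1,  F=1.

Satisfiable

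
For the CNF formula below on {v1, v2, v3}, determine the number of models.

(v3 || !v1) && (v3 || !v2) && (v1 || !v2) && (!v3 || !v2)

3

There are 2^3 = 8 truth assignments over (v1, v2, v3).
Split on v1. With v1 = true, the clauses containing v1 are satisfied and !v1 drops from the rest; 1 of the 2^2 = 4 assignments to the other variables satisfy what remains.
With v1 = false, by the same count on the reduced clause set, 2 assignments work.
(One model: v1=F, v2=F, v3=F.)
Total: 1 + 2 = 3.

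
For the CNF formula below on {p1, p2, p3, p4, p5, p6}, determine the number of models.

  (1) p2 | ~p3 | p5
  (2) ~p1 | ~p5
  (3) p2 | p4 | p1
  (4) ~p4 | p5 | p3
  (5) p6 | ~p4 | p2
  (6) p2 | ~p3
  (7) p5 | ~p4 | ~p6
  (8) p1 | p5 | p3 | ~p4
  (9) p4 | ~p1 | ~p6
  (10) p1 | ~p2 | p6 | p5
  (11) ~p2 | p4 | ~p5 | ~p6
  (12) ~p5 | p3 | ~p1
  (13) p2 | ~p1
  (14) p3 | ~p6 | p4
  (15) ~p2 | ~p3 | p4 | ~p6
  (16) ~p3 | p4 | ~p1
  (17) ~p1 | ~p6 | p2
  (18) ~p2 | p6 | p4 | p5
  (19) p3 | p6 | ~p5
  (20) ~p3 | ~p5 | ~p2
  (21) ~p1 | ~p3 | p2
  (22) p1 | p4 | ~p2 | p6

There are 2^6 = 64 truth assignments over (p1, p2, p3, p4, p5, p6).
Split on p6. With p6 = 1, the clauses containing p6 are satisfied and ~p6 drops from the rest; 2 of the 2^5 = 32 assignments to the other variables satisfy what remains.
With p6 = 0, by the same count on the reduced clause set, 1 assignment works.
(One model: p1=F, p2=F, p3=F, p4=T, p5=T, p6=T.)
Total: 2 + 1 = 3.

3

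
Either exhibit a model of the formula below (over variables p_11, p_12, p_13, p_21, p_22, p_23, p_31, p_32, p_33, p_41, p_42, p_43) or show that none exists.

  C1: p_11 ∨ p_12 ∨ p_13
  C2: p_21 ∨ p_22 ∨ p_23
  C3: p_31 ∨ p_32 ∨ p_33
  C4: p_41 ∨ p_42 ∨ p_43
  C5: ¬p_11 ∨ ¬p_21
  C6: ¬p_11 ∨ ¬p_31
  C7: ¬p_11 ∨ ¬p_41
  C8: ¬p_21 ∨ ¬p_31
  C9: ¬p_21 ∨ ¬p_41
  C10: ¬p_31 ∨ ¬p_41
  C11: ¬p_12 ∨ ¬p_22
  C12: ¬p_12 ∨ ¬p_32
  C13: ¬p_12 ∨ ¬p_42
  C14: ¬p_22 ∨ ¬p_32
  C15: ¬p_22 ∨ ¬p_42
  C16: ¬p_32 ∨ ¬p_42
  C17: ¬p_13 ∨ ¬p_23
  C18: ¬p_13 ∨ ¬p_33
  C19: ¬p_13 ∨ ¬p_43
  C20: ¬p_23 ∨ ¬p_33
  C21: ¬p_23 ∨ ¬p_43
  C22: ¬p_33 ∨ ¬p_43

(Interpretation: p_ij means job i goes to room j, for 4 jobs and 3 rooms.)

UNSATISFIABLE

Branch on p_11: set p_11 = False.
Branch on p_12: set p_12 = True.
The clause (¬p_22) is unit, so p_22 = False.
The clause (¬p_32) is unit, so p_32 = False.
The clause (¬p_42) is unit, so p_42 = False.
Branch on p_21: set p_21 = True.
The clause (¬p_31) is unit, so p_31 = False.
The clause (p_33) is unit, so p_33 = True.
The clause (¬p_41) is unit, so p_41 = False.
The clause (p_43) is unit, so p_43 = True.
But (¬p_43) is also a unit clause — contradiction.
That branch fails; take p_21 = False instead.
The clause (p_23) is unit, so p_23 = True.
The clause (¬p_13) is unit, so p_13 = False.
The clause (¬p_33) is unit, so p_33 = False.
The clause (p_31) is unit, so p_31 = True.
The clause (¬p_41) is unit, so p_41 = False.
The clause (p_43) is unit, so p_43 = True.
But (¬p_43) is also a unit clause — contradiction.
Both values of p_21 lead to a conflict.
That branch fails; take p_12 = False instead.
The clause (p_13) is unit, so p_13 = True.
The clause (¬p_23) is unit, so p_23 = False.
The clause (¬p_33) is unit, so p_33 = False.
The clause (¬p_43) is unit, so p_43 = False.
Branch on p_21: set p_21 = True.
The clause (¬p_31) is unit, so p_31 = False.
The clause (p_32) is unit, so p_32 = True.
The clause (¬p_41) is unit, so p_41 = False.
The clause (p_42) is unit, so p_42 = True.
But (¬p_42) is also a unit clause — contradiction.
That branch fails; take p_21 = False instead.
The clause (p_22) is unit, so p_22 = True.
The clause (¬p_32) is unit, so p_32 = False.
The clause (p_31) is unit, so p_31 = True.
The clause (¬p_41) is unit, so p_41 = False.
The clause (p_42) is unit, so p_42 = True.
But (¬p_42) is also a unit clause — contradiction.
Both values of p_21 lead to a conflict.
Both values of p_12 lead to a conflict.
That branch fails; take p_11 = True instead.
The clause (¬p_21) is unit, so p_21 = False.
The clause (¬p_31) is unit, so p_31 = False.
The clause (¬p_41) is unit, so p_41 = False.
Branch on p_22: set p_22 = True.
The clause (¬p_12) is unit, so p_12 = False.
The clause (¬p_32) is unit, so p_32 = False.
The clause (p_33) is unit, so p_33 = True.
The clause (¬p_42) is unit, so p_42 = False.
The clause (p_43) is unit, so p_43 = True.
But (¬p_43) is also a unit clause — contradiction.
That branch fails; take p_22 = False instead.
The clause (p_23) is unit, so p_23 = True.
The clause (¬p_13) is unit, so p_13 = False.
The clause (¬p_33) is unit, so p_33 = False.
The clause (p_32) is unit, so p_32 = True.
The clause (¬p_12) is unit, so p_12 = False.
The clause (¬p_42) is unit, so p_42 = False.
The clause (p_43) is unit, so p_43 = True.
But (¬p_43) is also a unit clause — contradiction.
Both values of p_22 lead to a conflict.
Both values of p_11 lead to a conflict.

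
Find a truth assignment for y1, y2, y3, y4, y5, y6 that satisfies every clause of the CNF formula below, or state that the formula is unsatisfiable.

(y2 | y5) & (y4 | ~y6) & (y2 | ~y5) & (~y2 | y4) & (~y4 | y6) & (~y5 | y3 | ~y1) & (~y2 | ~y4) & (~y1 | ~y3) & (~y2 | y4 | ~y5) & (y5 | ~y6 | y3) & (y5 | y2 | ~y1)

Case y2 = 1:
The clause (y4) is unit, so y4 = 1.
That conflicts with the unit clause (~y4).
Undo y2 and try y2 = 0.
The clause (y5) is unit, so y5 = 1.
That conflicts with the unit clause (~y5).
Neither y2 = 1 nor y2 = 0 works.

UNSATISFIABLE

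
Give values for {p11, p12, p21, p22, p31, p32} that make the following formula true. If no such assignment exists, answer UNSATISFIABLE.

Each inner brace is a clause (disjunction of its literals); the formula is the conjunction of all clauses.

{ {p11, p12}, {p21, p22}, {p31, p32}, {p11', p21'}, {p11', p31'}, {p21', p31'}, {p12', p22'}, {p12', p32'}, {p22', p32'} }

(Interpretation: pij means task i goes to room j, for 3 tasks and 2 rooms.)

UNSATISFIABLE

Try p11 = 1.
(p21') alone gives p21 = 0.
(p22) alone gives p22 = 1.
(p31') alone gives p31 = 0.
(p32) alone gives p32 = 1.
Now (p32') is unsatisfied and unit — conflict.
Undo p11 and try p11 = 0.
(p12) alone gives p12 = 1.
(p22') alone gives p22 = 0.
(p21) alone gives p21 = 1.
(p31') alone gives p31 = 0.
(p32) alone gives p32 = 1.
Now (p32') is unsatisfied and unit — conflict.
Both values of p11 lead to a conflict.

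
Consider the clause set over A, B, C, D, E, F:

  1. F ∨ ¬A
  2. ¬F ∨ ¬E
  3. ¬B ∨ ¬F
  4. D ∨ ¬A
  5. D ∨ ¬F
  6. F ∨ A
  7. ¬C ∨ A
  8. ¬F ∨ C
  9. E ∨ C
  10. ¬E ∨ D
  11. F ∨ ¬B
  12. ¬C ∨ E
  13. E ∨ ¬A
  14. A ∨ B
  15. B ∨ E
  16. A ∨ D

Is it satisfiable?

No

Try F = True.
The clause (¬E) is unit, so E = False.
The clause (¬B) is unit, so B = False.
But (B) is also a unit clause — contradiction.
Undo F and try F = False.
The clause (¬A) is unit, so A = False.
But (A) is also a unit clause — contradiction.
Either choice for F ends in contradiction.
No assignment satisfies every clause.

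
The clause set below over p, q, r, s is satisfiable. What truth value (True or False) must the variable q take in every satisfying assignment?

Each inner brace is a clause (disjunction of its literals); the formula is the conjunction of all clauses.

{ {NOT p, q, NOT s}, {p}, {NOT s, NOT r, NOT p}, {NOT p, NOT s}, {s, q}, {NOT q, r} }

True

Suppose q = false.
(p) alone gives p = true.
(NOT s) alone gives s = false.
Now (s) is unsatisfied and unit — conflict.
So every satisfying assignment has q = True.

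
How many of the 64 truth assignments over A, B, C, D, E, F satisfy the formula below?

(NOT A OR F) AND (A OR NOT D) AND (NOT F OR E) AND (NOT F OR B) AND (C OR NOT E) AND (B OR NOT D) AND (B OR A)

6

There are 2^6 = 64 truth assignments over (A, B, C, D, E, F).
Split on E. With E = true, the clauses containing E are satisfied and NOT E drops from the rest; 4 of the 2^5 = 32 assignments to the other variables satisfy what remains.
With E = false, by the same count on the reduced clause set, 2 assignments work.
(One model: A=F, B=T, C=F, D=F, E=F, F=F.)
Total: 4 + 2 = 6.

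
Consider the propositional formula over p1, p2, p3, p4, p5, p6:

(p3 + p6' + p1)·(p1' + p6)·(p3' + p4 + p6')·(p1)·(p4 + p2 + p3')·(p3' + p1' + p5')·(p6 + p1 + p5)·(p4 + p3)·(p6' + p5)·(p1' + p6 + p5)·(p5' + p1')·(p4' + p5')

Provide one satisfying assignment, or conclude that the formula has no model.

(p1) alone gives p1 = 1.
(p6) alone gives p6 = 1.
(p5) alone gives p5 = 1.
That conflicts with the unit clause (p5').

UNSATISFIABLE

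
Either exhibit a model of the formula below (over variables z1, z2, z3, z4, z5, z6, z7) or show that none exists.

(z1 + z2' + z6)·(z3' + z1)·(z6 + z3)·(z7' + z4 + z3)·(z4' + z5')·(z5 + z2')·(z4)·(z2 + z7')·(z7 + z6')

z1=1, z2=0, z3=1, z4=1, z5=0, z6=0, z7=0

(z4) alone gives z4 = 1.
(z5') alone gives z5 = 0.
(z2') alone gives z2 = 0.
(z7') alone gives z7 = 0.
(z6') alone gives z6 = 0.
(z3) alone gives z3 = 1.
(z1) alone gives z1 = 1.
This assignment satisfies each clause.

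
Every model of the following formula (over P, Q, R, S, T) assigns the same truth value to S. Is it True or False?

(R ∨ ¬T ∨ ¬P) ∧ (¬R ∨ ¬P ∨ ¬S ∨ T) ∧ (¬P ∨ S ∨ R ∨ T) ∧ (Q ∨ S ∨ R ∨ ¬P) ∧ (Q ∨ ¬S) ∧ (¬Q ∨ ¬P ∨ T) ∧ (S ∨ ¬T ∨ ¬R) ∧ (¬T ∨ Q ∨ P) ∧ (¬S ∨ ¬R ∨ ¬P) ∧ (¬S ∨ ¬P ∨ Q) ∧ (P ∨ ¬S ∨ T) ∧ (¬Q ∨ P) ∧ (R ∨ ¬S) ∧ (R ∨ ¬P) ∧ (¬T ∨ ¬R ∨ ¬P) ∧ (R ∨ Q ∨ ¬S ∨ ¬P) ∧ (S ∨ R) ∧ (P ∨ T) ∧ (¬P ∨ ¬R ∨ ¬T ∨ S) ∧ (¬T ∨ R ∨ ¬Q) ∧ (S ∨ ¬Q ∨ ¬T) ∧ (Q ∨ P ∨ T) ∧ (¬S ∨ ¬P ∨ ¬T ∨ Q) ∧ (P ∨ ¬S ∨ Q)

False

Suppose S = True.
Unit clause (Q) forces Q = True.
Unit clause (P) forces P = True.
Unit clause (T) forces T = True.
Unit clause (R) forces R = True.
That conflicts with the unit clause (¬R).
So every satisfying assignment has S = False.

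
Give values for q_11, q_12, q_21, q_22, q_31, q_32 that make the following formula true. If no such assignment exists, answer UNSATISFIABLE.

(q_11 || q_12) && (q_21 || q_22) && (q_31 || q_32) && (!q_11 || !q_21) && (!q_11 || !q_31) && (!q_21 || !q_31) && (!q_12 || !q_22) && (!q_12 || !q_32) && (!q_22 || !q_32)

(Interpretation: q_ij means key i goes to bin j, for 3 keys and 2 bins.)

Branch on q_11: set q_11 = true.
From the singleton clause (!q_21), q_21 = false.
From the singleton clause (q_22), q_22 = true.
From the singleton clause (!q_31), q_31 = false.
From the singleton clause (q_32), q_32 = true.
But (!q_32) is also a unit clause — contradiction.
So q_11 must be the other value — set q_11 = false.
From the singleton clause (q_12), q_12 = true.
From the singleton clause (!q_22), q_22 = false.
From the singleton clause (q_21), q_21 = true.
From the singleton clause (!q_31), q_31 = false.
From the singleton clause (q_32), q_32 = true.
But (!q_32) is also a unit clause — contradiction.
Neither q_11 = true nor q_11 = false works.

UNSATISFIABLE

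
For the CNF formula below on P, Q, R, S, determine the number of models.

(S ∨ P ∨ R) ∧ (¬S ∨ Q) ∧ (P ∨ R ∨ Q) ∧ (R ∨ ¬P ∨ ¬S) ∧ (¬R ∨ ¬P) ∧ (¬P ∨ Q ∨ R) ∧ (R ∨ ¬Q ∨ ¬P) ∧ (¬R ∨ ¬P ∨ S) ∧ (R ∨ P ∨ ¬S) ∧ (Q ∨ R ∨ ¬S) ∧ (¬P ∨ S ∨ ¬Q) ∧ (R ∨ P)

3

There are 2^4 = 16 truth assignments over (P, Q, R, S).
Check each against the 12 clauses (columns in the order P, Q, R, S):
  F F F F  ✗ fails (S ∨ P ∨ R)
  F F F T  ✗ fails (¬S ∨ Q)
  F F T F  ✓ satisfies all
  F F T T  ✗ fails (¬S ∨ Q)
  F T F F  ✗ fails (S ∨ P ∨ R)
  F T F T  ✗ fails (R ∨ P ∨ ¬S)
  F T T F  ✓ satisfies all
  F T T T  ✓ satisfies all
  T F F F  ✗ fails (¬P ∨ Q ∨ R)
  T F F T  ✗ fails (¬S ∨ Q)
  T F T F  ✗ fails (¬R ∨ ¬P)
  T F T T  ✗ fails (¬S ∨ Q)
  T T F F  ✗ fails (R ∨ ¬Q ∨ ¬P)
  T T F T  ✗ fails (R ∨ ¬P ∨ ¬S)
  T T T F  ✗ fails (¬R ∨ ¬P)
  T T T T  ✗ fails (¬R ∨ ¬P)
3 of the 16 rows are models.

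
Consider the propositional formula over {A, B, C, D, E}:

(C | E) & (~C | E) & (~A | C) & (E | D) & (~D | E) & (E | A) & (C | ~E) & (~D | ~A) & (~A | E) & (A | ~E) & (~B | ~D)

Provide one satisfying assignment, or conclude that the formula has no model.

Branch on C: set C = 1.
The clause (E) is unit, so E = 1.
The clause (A) is unit, so A = 1.
The clause (~D) is unit, so D = 0.
Every clause is now satisfied; B is unconstrained.

A ↦ 1; B ↦ 0; C ↦ 1; D ↦ 0; E ↦ 1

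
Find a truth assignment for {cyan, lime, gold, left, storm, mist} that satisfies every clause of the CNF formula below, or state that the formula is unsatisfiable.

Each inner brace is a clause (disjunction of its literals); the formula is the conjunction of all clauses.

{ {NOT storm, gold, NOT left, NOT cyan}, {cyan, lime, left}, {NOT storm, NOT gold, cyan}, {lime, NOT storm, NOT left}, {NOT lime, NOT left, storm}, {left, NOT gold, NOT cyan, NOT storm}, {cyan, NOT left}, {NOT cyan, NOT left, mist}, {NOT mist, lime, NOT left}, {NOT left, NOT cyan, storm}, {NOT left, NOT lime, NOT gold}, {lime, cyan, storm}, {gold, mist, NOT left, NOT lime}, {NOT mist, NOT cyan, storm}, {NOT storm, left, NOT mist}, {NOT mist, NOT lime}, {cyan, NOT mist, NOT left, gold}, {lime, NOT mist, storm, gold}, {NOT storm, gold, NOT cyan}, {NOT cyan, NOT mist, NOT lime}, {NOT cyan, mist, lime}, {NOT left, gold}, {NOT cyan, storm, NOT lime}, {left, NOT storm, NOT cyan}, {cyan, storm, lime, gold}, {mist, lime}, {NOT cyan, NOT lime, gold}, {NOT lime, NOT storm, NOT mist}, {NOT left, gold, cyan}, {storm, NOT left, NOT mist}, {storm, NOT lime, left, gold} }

Case cyan = false:
Unit clause (NOT left) forces left = false.
Unit clause (lime) forces lime = true.
Unit clause (NOT mist) forces mist = false.
Case storm = false:
Unit clause (gold) forces gold = true.
All clauses are satisfied.

cyan=false, lime=true, gold=true, left=false, storm=false, mist=false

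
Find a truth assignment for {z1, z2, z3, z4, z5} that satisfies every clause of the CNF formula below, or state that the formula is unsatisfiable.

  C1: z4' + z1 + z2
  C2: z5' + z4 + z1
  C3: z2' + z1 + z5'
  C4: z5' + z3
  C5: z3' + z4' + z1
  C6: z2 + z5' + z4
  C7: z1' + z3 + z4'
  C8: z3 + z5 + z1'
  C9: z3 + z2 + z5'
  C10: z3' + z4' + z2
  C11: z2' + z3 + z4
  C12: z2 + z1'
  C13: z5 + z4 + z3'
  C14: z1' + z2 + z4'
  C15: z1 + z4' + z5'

Case z5 = 1:
The clause (z3) is unit, so z3 = 1.
Case z4 = 1:
The clause (z1) is unit, so z1 = 1.
The clause (z2) is unit, so z2 = 1.
Every clause now holds.

z1=1; z2=1; z3=1; z4=1; z5=1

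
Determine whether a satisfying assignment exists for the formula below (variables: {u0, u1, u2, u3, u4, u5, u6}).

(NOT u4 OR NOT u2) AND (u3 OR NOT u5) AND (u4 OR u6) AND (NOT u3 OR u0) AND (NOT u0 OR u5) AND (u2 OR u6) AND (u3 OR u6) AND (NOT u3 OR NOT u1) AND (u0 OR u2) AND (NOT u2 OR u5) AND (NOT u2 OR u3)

Case u4 = false:
(u6) alone gives u6 = true.
Case u3 = true:
(u0) alone gives u0 = true.
(u5) alone gives u5 = true.
(NOT u1) alone gives u1 = false.
Every clause is now satisfied; u2 is unconstrained.
A satisfying assignment: u0=true; u1=false; u2=false; u3=true; u4=false; u5=true; u6=true.

Yes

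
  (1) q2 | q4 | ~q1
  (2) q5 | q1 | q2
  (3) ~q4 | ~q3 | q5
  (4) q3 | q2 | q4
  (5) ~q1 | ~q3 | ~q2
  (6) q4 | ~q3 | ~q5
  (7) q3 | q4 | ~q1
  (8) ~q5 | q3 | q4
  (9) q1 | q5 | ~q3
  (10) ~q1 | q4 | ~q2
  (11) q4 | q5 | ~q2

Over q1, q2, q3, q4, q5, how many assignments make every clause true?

There are 2^5 = 32 truth assignments over (q1, q2, q3, q4, q5).
Split on q1. With q1 = 1, the clauses containing q1 are satisfied and ~q1 drops from the rest; 5 of the 2^4 = 16 assignments to the other variables satisfy what remains.
With q1 = 0, by the same count on the reduced clause set, 5 assignments work.
(One model: q1=F, q2=F, q3=F, q4=T, q5=T.)
Total: 5 + 5 = 10.

10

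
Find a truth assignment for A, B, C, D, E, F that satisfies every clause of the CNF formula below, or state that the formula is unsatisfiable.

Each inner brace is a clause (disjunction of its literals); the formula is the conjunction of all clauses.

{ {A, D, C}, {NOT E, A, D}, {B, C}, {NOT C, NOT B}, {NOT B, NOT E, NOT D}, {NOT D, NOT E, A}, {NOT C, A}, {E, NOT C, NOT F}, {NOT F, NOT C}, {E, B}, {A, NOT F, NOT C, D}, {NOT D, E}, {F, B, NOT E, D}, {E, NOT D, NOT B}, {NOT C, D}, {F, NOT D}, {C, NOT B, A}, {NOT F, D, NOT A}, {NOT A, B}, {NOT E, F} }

Try B = true.
(NOT C) alone gives C = false.
(A) alone gives A = true.
Try E = false.
(NOT D) alone gives D = false.
(NOT F) alone gives F = false.
Every clause now holds.

A=true; B=true; C=false; D=false; E=false; F=false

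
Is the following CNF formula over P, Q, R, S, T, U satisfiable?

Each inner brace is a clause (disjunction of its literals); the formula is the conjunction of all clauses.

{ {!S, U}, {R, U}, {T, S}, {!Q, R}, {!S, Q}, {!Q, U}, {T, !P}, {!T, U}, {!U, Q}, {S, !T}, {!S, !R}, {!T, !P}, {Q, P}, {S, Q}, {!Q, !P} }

No, unsatisfiable

Try S = false.
From the singleton clause (T), T = true.
Now (!T) is unsatisfied and unit — conflict.
Backtrack on S: now try S = true.
From the singleton clause (U), U = true.
From the singleton clause (Q), Q = true.
From the singleton clause (R), R = true.
Now (!R) is unsatisfied and unit — conflict.
Either choice for S ends in contradiction.
No assignment satisfies every clause.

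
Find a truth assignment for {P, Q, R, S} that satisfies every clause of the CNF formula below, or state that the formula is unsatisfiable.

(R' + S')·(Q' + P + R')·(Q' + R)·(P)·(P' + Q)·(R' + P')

The clause (P) is unit, so P = 1.
The clause (Q) is unit, so Q = 1.
The clause (R) is unit, so R = 1.
Now (R') is unsatisfied and unit — conflict.

UNSATISFIABLE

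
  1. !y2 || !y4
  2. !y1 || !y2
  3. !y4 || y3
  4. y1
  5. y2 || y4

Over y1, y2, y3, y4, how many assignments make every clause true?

There are 2^4 = 16 truth assignments over (y1, y2, y3, y4).
Check each against the 5 clauses (columns in the order y1, y2, y3, y4):
  F F F F  ✗ fails (y1)
  F F F T  ✗ fails (!y4 || y3)
  F F T F  ✗ fails (y1)
  F F T T  ✗ fails (y1)
  F T F F  ✗ fails (y1)
  F T F T  ✗ fails (!y2 || !y4)
  F T T F  ✗ fails (y1)
  F T T T  ✗ fails (!y2 || !y4)
  T F F F  ✗ fails (y2 || y4)
  T F F T  ✗ fails (!y4 || y3)
  T F T F  ✗ fails (y2 || y4)
  T F T T  ✓ satisfies all
  T T F F  ✗ fails (!y1 || !y2)
  T T F T  ✗ fails (!y2 || !y4)
  T T T F  ✗ fails (!y1 || !y2)
  T T T T  ✗ fails (!y2 || !y4)
1 of the 16 rows is a model.

1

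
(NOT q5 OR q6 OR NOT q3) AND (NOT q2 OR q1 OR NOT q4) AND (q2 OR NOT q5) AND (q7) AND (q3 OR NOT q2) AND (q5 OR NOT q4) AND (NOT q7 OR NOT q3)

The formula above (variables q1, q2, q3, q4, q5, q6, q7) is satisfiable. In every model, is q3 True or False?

Suppose q3 = true.
From the singleton clause (q7), q7 = true.
But (NOT q7) is also a unit clause — contradiction.
So every satisfying assignment has q3 = False.

False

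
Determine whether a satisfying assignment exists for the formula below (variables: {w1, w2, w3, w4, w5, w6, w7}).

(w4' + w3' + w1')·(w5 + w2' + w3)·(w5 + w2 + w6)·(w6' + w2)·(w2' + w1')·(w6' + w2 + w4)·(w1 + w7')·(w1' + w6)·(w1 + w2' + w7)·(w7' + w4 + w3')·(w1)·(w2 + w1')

Unsatisfiable

From the singleton clause (w1), w1 = 1.
From the singleton clause (w2'), w2 = 0.
That conflicts with the unit clause (w2).
No assignment satisfies every clause.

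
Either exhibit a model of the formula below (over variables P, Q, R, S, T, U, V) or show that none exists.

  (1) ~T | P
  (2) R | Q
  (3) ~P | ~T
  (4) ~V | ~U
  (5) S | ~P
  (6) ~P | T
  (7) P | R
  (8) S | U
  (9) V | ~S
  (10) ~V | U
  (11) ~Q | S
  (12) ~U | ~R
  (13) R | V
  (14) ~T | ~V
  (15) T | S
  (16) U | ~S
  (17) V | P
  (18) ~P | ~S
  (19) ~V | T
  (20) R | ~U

UNSATISFIABLE

Branch on T: set T = 0.
Unit clause (~P) forces P = 0.
Unit clause (R) forces R = 1.
Unit clause (~U) forces U = 0.
Unit clause (S) forces S = 1.
But (~S) is also a unit clause — contradiction.
Backtrack on T: now try T = 1.
Unit clause (P) forces P = 1.
But (~P) is also a unit clause — contradiction.
Neither T = 1 nor T = 0 works.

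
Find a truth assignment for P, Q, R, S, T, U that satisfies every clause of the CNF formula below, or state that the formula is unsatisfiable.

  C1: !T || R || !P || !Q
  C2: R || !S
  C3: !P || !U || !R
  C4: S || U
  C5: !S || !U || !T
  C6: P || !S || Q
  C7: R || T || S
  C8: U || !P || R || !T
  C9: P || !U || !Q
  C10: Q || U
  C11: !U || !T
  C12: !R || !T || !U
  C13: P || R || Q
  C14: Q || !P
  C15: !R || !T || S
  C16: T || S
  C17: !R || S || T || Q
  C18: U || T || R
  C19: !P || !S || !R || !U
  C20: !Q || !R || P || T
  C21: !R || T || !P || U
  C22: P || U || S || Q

Branch on R: set R = true.
Branch on P: set P = false.
Branch on S: set S = true.
The clause (Q) is unit, so Q = true.
The clause (!U) is unit, so U = false.
The clause (T) is unit, so T = true.
All clauses are satisfied.

P: false, Q: true, R: true, S: true, T: true, U: false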